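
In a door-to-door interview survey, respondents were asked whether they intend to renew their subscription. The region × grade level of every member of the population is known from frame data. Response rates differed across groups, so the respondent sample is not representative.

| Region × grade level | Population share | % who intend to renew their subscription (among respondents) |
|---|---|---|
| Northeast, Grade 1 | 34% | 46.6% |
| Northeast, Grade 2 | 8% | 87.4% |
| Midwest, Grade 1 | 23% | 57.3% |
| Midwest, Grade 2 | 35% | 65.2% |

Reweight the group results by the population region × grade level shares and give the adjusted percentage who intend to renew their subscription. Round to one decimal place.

58.8%

Post-stratification weights by population share, not respondent share:
  Northeast, Grade 1: 0.34 × 46.6 = 15.844
  Northeast, Grade 2: 0.08 × 87.4 = 6.992
  Midwest, Grade 1: 0.23 × 57.3 = 13.179
  Midwest, Grade 2: 0.35 × 65.2 = 22.82
Post-stratified estimate = 58.835 → 58.8%.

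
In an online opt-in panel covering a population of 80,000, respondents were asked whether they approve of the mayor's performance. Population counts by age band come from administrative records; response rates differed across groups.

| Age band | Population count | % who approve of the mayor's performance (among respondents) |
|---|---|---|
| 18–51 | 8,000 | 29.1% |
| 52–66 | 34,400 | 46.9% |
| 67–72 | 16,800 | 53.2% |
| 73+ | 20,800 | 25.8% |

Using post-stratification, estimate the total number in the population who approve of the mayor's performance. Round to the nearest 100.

32,800

Apply each group's respondent rate to its population count:
  18–51: 8,000 × 29.1% = 2328
  52–66: 34,400 × 46.9% = 16133.6
  67–72: 16,800 × 53.2% = 8937.6
  73+: 20,800 × 25.8% = 5366.4
Estimated total = 32765.6 → 32,800.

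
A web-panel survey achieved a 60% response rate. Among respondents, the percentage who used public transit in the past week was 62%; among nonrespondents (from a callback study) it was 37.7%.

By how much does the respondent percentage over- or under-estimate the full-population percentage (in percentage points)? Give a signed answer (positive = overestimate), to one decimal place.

Nonresponse fraction = 1 − 0.6 = 0.4.
Bias = (nonresponse fraction) × (respondent percentage − nonrespondent percentage)
     = 0.4 × (62 − 37.7) = 0.4 × 24.3 = 9.72.

+9.7 percentage points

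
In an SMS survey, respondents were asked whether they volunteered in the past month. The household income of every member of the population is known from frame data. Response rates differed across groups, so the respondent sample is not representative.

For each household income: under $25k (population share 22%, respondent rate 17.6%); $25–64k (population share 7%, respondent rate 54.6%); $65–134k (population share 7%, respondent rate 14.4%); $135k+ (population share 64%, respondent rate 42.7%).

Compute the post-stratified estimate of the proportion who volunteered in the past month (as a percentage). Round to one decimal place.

36.0%

Reweight to the known household income distribution:
  under $25k: 0.22 × 17.6 = 3.872
  $25–64k: 0.07 × 54.6 = 3.822
  $65–134k: 0.07 × 14.4 = 1.008
  $135k+: 0.64 × 42.7 = 27.328
Post-stratified estimate = 36.03 → 36.0%.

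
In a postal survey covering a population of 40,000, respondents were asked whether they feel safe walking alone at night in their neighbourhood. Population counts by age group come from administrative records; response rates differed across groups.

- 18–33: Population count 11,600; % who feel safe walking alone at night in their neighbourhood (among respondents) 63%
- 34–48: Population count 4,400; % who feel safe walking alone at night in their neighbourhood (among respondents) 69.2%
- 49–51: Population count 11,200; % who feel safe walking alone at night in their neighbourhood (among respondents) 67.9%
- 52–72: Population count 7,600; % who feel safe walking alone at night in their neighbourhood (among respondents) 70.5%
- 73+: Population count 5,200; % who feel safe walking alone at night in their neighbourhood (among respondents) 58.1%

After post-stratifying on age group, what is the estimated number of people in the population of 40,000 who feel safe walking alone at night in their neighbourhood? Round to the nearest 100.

Each cell contributes its population count × the respondent rate:
  18–33: 11,600 × 63% = 7308
  34–48: 4,400 × 69.2% = 3044.8
  49–51: 11,200 × 67.9% = 7604.8
  52–72: 7,600 × 70.5% = 5358
  73+: 5,200 × 58.1% = 3021.2
Estimated total = 26336.8 → 26,300.

26,300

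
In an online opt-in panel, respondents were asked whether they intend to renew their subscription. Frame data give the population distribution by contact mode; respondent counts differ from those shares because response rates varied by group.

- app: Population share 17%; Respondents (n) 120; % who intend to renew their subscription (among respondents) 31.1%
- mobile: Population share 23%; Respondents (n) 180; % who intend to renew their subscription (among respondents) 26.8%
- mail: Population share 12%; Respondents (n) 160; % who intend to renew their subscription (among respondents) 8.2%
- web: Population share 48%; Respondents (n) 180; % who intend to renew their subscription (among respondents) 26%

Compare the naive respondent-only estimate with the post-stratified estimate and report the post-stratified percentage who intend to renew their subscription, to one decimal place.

Unadjusted (pooled respondent) estimate weights by respondent counts:
  (120/640)×31.1 + (180/640)×26.8 + (160/640)×8.2 + (180/640)×26 = 22.7312%
Post-stratifying to population shares instead:
  0.17×31.1 + 0.23×26.8 + 0.12×8.2 + 0.48×26 = 24.915%

24.9%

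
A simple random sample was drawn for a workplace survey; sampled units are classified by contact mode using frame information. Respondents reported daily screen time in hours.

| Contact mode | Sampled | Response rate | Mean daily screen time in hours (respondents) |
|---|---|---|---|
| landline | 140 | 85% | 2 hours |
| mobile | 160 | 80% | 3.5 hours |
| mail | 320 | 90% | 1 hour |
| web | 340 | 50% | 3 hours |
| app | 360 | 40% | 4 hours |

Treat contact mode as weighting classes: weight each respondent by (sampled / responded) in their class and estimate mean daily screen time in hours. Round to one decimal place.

2.7

Each respondent's weight = sampled/responded in their class; summing within a class gives n_sampled, so:
  landline: 140 × 2 = 280
  mobile: 160 × 3.5 = 560
  mail: 320 × 1 = 320
  web: 340 × 3 = 1020
  app: 360 × 4 = 1440
Adjusted estimate = 3620 / 1,320 = 2.74242 → 2.7.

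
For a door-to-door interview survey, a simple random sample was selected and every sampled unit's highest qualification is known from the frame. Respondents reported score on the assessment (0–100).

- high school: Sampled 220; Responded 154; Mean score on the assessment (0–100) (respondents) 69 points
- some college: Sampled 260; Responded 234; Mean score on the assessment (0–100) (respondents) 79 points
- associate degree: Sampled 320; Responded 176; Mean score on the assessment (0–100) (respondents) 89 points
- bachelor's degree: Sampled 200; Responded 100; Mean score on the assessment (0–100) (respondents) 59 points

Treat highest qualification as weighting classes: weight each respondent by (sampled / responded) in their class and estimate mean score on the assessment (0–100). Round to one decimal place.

76.0

Class response rates: high school 154/220 = 70%, some college 234/260 = 90%, associate degree 176/320 = 55%, bachelor's degree 100/200 = 50%.
Inverse-response-rate weighting restores each class to its sampled count, so class totals weight by n_sampled:
  high school: 220 × 69 = 15,180
  some college: 260 × 79 = 20,540
  associate degree: 320 × 89 = 28,480
  bachelor's degree: 200 × 59 = 11,800
Adjusted estimate = 76,000 / 1,000 = 76 → 76.0.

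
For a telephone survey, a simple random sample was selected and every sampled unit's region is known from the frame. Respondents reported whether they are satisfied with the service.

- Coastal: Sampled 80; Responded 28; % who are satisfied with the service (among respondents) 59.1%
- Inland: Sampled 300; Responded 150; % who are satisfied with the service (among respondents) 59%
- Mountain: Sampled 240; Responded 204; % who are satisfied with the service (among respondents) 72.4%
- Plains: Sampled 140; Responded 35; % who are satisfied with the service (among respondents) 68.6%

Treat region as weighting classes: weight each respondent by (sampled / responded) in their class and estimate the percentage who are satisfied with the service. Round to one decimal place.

65.0%

Class response rates: Coastal 28/80 = 35%, Inland 150/300 = 50%, Mountain 204/240 = 85%, Plains 35/140 = 25%.
Each respondent's weight = sampled/responded in their class; summing within a class gives n_sampled, so:
  Coastal: 80 × 59.1 = 4728
  Inland: 300 × 59 = 17,700
  Mountain: 240 × 72.4 = 17,376
  Plains: 140 × 68.6 = 9604
Adjusted estimate = 49,408 / 760 = 65.0105 → 65.0%.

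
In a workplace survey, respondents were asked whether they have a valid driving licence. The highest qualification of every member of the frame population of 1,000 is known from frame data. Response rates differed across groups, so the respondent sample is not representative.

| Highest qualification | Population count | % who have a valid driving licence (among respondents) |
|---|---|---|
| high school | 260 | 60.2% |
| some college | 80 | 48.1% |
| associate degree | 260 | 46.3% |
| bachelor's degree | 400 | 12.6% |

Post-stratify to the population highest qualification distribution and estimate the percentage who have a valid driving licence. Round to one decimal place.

36.6%

Post-stratification weights by population share, not respondent share:
  high school: (260/1,000) × 60.2 = 15.652
  some college: (80/1,000) × 48.1 = 3.848
  associate degree: (260/1,000) × 46.3 = 12.038
  bachelor's degree: (400/1,000) × 12.6 = 5.04
Post-stratified estimate = 36.578 → 36.6%.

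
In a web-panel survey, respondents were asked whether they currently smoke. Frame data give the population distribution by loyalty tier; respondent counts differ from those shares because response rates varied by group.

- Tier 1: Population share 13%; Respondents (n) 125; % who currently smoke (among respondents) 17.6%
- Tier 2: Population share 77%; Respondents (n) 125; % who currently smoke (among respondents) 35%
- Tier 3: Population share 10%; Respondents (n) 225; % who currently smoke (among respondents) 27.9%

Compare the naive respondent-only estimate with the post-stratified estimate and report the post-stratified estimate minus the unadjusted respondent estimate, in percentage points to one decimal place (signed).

Without adjustment, the pooled respondent share is:
  (125/475)×17.6 + (125/475)×35 + (225/475)×27.9 = 27.0579%
Post-stratified estimate weights by population shares:
  0.13×17.6 + 0.77×35 + 0.1×27.9 = 32.028%
Difference = 32.028 − 27.0579 = 4.9701 pp.

+5.0 percentage points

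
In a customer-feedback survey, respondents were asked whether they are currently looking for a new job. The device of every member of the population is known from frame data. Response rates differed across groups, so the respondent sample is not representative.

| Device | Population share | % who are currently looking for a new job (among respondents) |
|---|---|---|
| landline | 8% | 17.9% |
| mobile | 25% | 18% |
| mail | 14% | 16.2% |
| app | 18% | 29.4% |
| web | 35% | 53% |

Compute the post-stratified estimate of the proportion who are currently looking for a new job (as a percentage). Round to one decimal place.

32.0%

Reweight to the known device distribution:
  landline: 0.08 × 17.9 = 1.432
  mobile: 0.25 × 18 = 4.5
  mail: 0.14 × 16.2 = 2.268
  app: 0.18 × 29.4 = 5.292
  web: 0.35 × 53 = 18.55
Post-stratified estimate = 32.042 → 32.0%.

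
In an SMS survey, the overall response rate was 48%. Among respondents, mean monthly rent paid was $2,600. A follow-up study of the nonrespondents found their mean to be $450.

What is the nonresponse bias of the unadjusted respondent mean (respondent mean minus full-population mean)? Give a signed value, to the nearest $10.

+$1,120

Nonresponse fraction = 1 − 0.48 = 0.52.
Bias = (nonresponse fraction) × (respondent mean − nonrespondent mean)
     = 0.52 × (2600 − 450) = 0.52 × 2150 = 1118.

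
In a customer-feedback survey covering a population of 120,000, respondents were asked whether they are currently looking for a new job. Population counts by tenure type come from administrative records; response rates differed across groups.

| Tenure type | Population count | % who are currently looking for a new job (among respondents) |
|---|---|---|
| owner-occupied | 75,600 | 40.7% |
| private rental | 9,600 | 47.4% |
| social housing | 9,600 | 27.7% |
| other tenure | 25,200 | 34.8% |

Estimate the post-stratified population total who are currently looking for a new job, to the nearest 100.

46,700

Apply each group's respondent rate to its population count:
  owner-occupied: 75,600 × 40.7% = 30769.2
  private rental: 9,600 × 47.4% = 4550.4
  social housing: 9,600 × 27.7% = 2659.2
  other tenure: 25,200 × 34.8% = 8769.6
Estimated total = 46748.4 → 46,700.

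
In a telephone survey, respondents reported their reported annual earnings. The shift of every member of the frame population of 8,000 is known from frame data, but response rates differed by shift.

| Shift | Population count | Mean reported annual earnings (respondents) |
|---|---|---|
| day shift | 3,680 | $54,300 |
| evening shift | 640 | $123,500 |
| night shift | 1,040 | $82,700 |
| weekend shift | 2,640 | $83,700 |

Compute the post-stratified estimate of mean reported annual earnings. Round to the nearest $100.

$73,200

Weight each group's respondent value by its population share:
  day shift: (3,680/8,000) × 54,300 = 24,978
  evening shift: (640/8,000) × 123,500 = 9880
  night shift: (1,040/8,000) × 82,700 = 10,751
  weekend shift: (2,640/8,000) × 83,700 = 27,621
Post-stratified estimate = 73,230 → $73,200.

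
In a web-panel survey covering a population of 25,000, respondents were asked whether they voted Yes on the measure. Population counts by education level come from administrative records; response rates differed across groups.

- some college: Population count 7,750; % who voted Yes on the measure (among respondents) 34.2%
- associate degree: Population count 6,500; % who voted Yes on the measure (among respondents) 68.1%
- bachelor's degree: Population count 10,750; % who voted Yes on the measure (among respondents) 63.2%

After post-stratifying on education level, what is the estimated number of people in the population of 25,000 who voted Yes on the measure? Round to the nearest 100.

Each cell contributes its population count × the respondent rate:
  some college: 7,750 × 34.2% = 2650.5
  associate degree: 6,500 × 68.1% = 4426.5
  bachelor's degree: 10,750 × 63.2% = 6794
Estimated total = 13,871 → 13,900.

13,900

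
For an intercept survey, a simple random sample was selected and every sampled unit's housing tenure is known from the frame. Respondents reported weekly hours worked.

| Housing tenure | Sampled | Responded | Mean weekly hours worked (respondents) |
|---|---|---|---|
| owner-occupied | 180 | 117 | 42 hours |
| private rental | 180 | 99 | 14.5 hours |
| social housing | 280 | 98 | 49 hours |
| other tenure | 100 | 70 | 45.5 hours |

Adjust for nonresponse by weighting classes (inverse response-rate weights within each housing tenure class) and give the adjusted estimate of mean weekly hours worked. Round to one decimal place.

Response rates by class: owner-occupied 117/180 = 65%, private rental 99/180 = 55%, social housing 98/280 = 35%, other tenure 70/100 = 70%.
Each respondent's weight = sampled/responded in their class; summing within a class gives n_sampled, so:
  owner-occupied: 180 × 42 = 7560
  private rental: 180 × 14.5 = 2610
  social housing: 280 × 49 = 13,720
  other tenure: 100 × 45.5 = 4550
Adjusted estimate = 28,440 / 740 = 38.4324 → 38.4.

38.4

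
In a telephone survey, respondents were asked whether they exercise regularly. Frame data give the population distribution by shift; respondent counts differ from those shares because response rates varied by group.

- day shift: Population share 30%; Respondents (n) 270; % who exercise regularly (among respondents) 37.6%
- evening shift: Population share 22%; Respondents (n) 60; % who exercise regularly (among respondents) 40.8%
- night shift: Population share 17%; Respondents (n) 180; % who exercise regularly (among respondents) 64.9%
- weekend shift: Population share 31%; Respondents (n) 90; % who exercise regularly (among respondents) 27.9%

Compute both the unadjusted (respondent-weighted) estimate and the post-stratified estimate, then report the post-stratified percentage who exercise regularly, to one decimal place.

Without adjustment, the pooled respondent share is:
  (270/600)×37.6 + (60/600)×40.8 + (180/600)×64.9 + (90/600)×27.9 = 44.655%
Reweighting by population shift shares:
  0.3×37.6 + 0.22×40.8 + 0.17×64.9 + 0.31×27.9 = 39.938%

39.9%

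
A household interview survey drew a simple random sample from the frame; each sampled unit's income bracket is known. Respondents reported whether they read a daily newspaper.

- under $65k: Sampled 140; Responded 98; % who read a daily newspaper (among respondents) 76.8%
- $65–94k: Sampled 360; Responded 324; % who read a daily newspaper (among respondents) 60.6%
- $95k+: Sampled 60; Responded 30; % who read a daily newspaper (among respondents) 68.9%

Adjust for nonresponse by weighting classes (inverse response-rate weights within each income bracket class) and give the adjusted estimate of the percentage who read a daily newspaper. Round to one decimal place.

65.5%

Response rates by class: under $65k 98/140 = 70%, $65–94k 324/360 = 90%, $95k+ 30/60 = 50%.
Inverse-response-rate weighting restores each class to its sampled count, so class totals weight by n_sampled:
  under $65k: 140 × 76.8 = 10,752
  $65–94k: 360 × 60.6 = 21,816
  $95k+: 60 × 68.9 = 4134
Adjusted estimate = 36,702 / 560 = 65.5393 → 65.5%.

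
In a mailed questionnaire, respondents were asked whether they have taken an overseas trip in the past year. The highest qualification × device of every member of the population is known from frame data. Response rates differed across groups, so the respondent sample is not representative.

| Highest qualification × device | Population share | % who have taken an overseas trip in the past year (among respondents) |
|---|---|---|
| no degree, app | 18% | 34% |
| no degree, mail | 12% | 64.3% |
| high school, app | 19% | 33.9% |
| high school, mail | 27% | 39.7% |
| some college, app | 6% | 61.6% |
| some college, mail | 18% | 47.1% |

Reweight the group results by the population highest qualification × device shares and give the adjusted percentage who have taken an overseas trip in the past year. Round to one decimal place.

Reweight to the known highest qualification × device distribution:
  no degree, app: 0.18 × 34 = 6.12
  no degree, mail: 0.12 × 64.3 = 7.716
  high school, app: 0.19 × 33.9 = 6.441
  high school, mail: 0.27 × 39.7 = 10.719
  some college, app: 0.06 × 61.6 = 3.696
  some college, mail: 0.18 × 47.1 = 8.478
Post-stratified estimate = 43.17 → 43.2%.

43.2%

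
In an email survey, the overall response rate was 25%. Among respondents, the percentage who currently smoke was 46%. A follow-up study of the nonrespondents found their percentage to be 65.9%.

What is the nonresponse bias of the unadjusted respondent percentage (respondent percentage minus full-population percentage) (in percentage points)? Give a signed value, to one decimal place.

-14.9 percentage points

Nonresponse fraction = 1 − 0.25 = 0.75.
Bias = (nonresponse fraction) × (respondent percentage − nonrespondent percentage)
     = 0.75 × (46 − 65.9) = 0.75 × -19.9 = -14.925.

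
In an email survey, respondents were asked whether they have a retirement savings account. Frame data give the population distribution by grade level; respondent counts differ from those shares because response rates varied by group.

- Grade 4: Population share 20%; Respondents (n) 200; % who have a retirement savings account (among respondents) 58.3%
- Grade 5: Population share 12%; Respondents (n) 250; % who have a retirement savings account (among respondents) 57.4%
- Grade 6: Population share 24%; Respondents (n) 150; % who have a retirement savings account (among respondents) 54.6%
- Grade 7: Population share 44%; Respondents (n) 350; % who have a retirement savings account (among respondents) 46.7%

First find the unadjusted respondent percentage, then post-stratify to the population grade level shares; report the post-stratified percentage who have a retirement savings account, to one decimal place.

Naive respondent-only estimate (weights = respondent counts):
  (200/950)×58.3 + (250/950)×57.4 + (150/950)×54.6 + (350/950)×46.7 = 53.2053%
Post-stratifying to population shares instead:
  0.2×58.3 + 0.12×57.4 + 0.24×54.6 + 0.44×46.7 = 52.2%

52.2%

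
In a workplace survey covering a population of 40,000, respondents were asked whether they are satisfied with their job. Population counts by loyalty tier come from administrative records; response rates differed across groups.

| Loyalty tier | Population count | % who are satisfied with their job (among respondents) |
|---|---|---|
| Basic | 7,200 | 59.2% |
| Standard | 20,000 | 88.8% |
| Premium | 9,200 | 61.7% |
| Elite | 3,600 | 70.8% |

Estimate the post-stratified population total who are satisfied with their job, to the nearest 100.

Each cell contributes its population count × the respondent rate:
  Basic: 7,200 × 59.2% = 4262.4
  Standard: 20,000 × 88.8% = 17,760
  Premium: 9,200 × 61.7% = 5676.4
  Elite: 3,600 × 70.8% = 2548.8
Estimated total = 30247.6 → 30,200.

30,200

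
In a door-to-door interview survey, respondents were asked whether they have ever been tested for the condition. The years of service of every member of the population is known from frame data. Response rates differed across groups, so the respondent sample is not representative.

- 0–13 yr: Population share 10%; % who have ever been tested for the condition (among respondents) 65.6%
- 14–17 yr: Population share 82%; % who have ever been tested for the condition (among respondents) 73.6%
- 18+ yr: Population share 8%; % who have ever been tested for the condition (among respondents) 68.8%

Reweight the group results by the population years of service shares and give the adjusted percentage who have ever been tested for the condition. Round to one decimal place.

72.4%

Post-stratification weights by population share, not respondent share:
  0–13 yr: 0.1 × 65.6 = 6.56
  14–17 yr: 0.82 × 73.6 = 60.352
  18+ yr: 0.08 × 68.8 = 5.504
Post-stratified estimate = 72.416 → 72.4%.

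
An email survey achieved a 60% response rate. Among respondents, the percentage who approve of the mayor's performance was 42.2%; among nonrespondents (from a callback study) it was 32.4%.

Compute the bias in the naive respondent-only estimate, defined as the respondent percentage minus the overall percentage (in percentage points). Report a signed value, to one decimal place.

+3.9 percentage points

Nonresponse fraction = 1 − 0.6 = 0.4.
Bias = (nonresponse fraction) × (respondent percentage − nonrespondent percentage)
     = 0.4 × (42.2 − 32.4) = 0.4 × 9.8 = 3.92.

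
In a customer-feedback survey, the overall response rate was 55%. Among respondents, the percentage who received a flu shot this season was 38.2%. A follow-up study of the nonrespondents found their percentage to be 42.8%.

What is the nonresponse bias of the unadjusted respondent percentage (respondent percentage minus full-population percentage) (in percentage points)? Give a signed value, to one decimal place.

Nonresponse fraction = 1 − 0.55 = 0.45.
Bias = (nonresponse fraction) × (respondent percentage − nonrespondent percentage)
     = 0.45 × (38.2 − 42.8) = 0.45 × -4.6 = -2.07.

-2.1 percentage points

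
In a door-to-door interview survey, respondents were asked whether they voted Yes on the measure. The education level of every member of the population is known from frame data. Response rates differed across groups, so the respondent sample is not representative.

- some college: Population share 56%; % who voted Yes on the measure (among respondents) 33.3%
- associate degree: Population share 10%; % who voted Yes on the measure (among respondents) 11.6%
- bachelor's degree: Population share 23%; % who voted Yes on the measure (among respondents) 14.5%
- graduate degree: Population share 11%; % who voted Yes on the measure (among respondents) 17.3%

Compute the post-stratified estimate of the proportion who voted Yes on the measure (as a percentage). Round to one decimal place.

Post-stratification weights by population share, not respondent share:
  some college: 0.56 × 33.3 = 18.648
  associate degree: 0.1 × 11.6 = 1.16
  bachelor's degree: 0.23 × 14.5 = 3.335
  graduate degree: 0.11 × 17.3 = 1.903
Post-stratified estimate = 25.046 → 25.0%.

25.0%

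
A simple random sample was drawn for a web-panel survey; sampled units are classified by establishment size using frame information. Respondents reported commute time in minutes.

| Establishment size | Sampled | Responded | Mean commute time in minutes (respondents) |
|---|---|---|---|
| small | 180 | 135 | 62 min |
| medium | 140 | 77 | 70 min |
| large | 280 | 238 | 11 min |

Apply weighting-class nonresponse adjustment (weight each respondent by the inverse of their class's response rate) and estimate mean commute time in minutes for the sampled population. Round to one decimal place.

Class response rates: small 135/180 = 75%, medium 77/140 = 55%, large 238/280 = 85%.
Weighting each respondent by the inverse class response rate inflates each class back to its sampled size, so the class weight is n_sampled:
  small: 180 × 62 = 11,160
  medium: 140 × 70 = 9800
  large: 280 × 11 = 3080
Adjusted estimate = 24,040 / 600 = 40.0667 → 40.1.

40.1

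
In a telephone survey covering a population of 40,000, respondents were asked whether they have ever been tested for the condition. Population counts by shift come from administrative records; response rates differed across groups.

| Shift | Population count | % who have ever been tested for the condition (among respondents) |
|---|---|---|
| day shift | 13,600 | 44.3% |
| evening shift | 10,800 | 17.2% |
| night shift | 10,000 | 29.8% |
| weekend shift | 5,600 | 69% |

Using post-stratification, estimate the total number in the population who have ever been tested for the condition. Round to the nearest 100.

Each cell contributes its population count × the respondent rate:
  day shift: 13,600 × 44.3% = 6024.8
  evening shift: 10,800 × 17.2% = 1857.6
  night shift: 10,000 × 29.8% = 2980
  weekend shift: 5,600 × 69% = 3864
Estimated total = 14726.4 → 14,700.

14,700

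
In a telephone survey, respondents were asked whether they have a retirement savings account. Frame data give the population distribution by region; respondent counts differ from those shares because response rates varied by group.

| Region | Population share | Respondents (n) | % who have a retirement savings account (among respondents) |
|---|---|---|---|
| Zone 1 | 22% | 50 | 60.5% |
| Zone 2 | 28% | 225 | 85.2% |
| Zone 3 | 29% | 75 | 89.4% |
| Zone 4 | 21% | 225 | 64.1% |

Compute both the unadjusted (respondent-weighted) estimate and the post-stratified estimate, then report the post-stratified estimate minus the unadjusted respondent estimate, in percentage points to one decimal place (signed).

Unadjusted (pooled respondent) estimate weights by respondent counts:
  (50/575)×60.5 + (225/575)×85.2 + (75/575)×89.4 + (225/575)×64.1 = 75.3435%
Reweighting by population region shares:
  0.22×60.5 + 0.28×85.2 + 0.29×89.4 + 0.21×64.1 = 76.553%
Difference = 76.553 − 75.3435 = 1.2095 pp.

+1.2 percentage points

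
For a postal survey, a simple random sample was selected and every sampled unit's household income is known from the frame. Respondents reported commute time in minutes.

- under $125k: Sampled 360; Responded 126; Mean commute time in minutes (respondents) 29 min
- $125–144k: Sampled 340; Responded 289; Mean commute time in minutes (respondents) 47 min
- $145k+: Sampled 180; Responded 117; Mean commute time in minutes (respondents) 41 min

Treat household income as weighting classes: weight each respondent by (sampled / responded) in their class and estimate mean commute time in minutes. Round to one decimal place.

38.4

Class response rates: under $125k 126/360 = 35%, $125–144k 289/340 = 85%, $145k+ 117/180 = 65%.
With weight = n_sampled/n_responded per class, the weighted class total is n_sampled:
  under $125k: 360 × 29 = 10,440
  $125–144k: 340 × 47 = 15,980
  $145k+: 180 × 41 = 7380
Adjusted estimate = 33,800 / 880 = 38.4091 → 38.4.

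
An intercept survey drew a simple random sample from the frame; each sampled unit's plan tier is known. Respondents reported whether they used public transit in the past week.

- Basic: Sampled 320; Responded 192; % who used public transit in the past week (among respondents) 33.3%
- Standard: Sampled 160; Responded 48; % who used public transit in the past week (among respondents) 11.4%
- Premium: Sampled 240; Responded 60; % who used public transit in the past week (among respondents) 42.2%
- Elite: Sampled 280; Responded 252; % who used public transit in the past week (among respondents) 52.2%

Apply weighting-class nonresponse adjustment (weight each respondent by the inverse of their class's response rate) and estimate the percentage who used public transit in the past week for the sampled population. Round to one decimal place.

37.2%

Class response rates: Basic 192/320 = 60%, Standard 48/160 = 30%, Premium 60/240 = 25%, Elite 252/280 = 90%.
With weight = n_sampled/n_responded per class, the weighted class total is n_sampled:
  Basic: 320 × 33.3 = 10,656
  Standard: 160 × 11.4 = 1824
  Premium: 240 × 42.2 = 10,128
  Elite: 280 × 52.2 = 14,616
Adjusted estimate = 37,224 / 1,000 = 37.224 → 37.2%.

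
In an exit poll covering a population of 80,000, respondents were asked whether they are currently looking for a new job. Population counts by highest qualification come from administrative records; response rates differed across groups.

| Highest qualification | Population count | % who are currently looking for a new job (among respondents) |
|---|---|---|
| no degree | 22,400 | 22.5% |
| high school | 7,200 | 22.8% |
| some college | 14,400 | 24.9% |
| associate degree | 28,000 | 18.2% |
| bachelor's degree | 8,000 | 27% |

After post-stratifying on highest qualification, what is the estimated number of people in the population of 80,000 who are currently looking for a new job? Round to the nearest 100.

Apply each group's respondent rate to its population count:
  no degree: 22,400 × 22.5% = 5040
  high school: 7,200 × 22.8% = 1641.6
  some college: 14,400 × 24.9% = 3585.6
  associate degree: 28,000 × 18.2% = 5096
  bachelor's degree: 8,000 × 27% = 2160
Estimated total = 17523.2 → 17,500.

17,500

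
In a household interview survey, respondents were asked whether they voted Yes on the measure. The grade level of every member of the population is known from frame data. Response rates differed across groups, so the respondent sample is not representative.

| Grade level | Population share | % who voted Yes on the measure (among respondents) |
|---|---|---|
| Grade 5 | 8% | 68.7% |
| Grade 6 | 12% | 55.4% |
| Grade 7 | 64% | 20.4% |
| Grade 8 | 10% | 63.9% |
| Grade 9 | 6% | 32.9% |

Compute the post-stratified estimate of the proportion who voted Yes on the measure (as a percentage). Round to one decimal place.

33.6%

Post-stratification weights by population share, not respondent share:
  Grade 5: 0.08 × 68.7 = 5.496
  Grade 6: 0.12 × 55.4 = 6.648
  Grade 7: 0.64 × 20.4 = 13.056
  Grade 8: 0.1 × 63.9 = 6.39
  Grade 9: 0.06 × 32.9 = 1.974
Post-stratified estimate = 33.564 → 33.6%.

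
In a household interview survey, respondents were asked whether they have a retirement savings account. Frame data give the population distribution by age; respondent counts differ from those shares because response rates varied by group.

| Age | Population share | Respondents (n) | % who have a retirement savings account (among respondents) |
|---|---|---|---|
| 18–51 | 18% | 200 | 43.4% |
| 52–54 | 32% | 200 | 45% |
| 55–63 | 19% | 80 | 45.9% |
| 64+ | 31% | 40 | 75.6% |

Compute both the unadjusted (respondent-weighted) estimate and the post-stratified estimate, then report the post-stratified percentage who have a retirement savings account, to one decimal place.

54.4%

Unadjusted (pooled respondent) estimate weights by respondent counts:
  (200/520)×43.4 + (200/520)×45 + (80/520)×45.9 + (40/520)×75.6 = 46.8769%
Post-stratified estimate weights by population shares:
  0.18×43.4 + 0.32×45 + 0.19×45.9 + 0.31×75.6 = 54.369%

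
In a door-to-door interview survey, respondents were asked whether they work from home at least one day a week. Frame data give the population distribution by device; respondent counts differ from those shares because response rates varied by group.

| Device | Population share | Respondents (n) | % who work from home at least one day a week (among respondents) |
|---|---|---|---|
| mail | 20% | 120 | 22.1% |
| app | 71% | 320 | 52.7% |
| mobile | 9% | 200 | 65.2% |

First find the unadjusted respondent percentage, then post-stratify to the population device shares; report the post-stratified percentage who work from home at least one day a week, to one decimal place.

Unadjusted (pooled respondent) estimate weights by respondent counts:
  (120/640)×22.1 + (320/640)×52.7 + (200/640)×65.2 = 50.8687%
Reweighting by population device shares:
  0.2×22.1 + 0.71×52.7 + 0.09×65.2 = 47.705%

47.7%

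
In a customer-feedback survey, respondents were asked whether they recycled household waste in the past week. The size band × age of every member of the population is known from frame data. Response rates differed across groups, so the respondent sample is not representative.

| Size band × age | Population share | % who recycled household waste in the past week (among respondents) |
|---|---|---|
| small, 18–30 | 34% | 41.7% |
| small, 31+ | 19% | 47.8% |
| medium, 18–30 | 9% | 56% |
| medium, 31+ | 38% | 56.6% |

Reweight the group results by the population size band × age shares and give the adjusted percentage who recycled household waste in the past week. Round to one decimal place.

49.8%

Each cell contributes population-share × respondent value:
  small, 18–30: 0.34 × 41.7 = 14.178
  small, 31+: 0.19 × 47.8 = 9.082
  medium, 18–30: 0.09 × 56 = 5.04
  medium, 31+: 0.38 × 56.6 = 21.508
Post-stratified estimate = 49.808 → 49.8%.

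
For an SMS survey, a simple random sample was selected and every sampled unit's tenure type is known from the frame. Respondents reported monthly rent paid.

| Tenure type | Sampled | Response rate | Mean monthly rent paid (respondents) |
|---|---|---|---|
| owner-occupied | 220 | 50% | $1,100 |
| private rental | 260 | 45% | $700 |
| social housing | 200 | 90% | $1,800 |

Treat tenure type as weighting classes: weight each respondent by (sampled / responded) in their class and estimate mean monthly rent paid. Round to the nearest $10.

$1,150

Weighting each respondent by the inverse class response rate inflates each class back to its sampled size, so the class weight is n_sampled:
  owner-occupied: 220 × 1100 = 242,000
  private rental: 260 × 700 = 182,000
  social housing: 200 × 1800 = 360,000
Adjusted estimate = 784,000 / 680 = 1152.94 → $1,150.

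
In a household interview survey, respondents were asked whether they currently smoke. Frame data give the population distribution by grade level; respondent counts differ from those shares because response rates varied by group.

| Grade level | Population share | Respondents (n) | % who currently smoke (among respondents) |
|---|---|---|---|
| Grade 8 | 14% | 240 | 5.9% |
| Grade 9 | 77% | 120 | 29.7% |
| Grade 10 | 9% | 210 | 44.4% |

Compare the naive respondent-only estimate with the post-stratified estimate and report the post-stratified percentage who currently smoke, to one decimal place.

27.7%

Unadjusted (pooled respondent) estimate weights by respondent counts:
  (240/570)×5.9 + (120/570)×29.7 + (210/570)×44.4 = 25.0947%
Post-stratifying to population shares instead:
  0.14×5.9 + 0.77×29.7 + 0.09×44.4 = 27.691%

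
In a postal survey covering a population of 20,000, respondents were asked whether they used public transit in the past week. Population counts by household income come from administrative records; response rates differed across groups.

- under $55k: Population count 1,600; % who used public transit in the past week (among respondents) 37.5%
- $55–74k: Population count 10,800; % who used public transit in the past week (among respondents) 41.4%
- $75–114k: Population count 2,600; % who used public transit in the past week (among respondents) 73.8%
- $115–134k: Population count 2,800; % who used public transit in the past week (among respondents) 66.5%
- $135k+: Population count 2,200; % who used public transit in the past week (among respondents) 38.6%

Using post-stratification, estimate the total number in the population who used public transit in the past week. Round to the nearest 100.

9,700

Each cell contributes its population count × the respondent rate:
  under $55k: 1,600 × 37.5% = 600
  $55–74k: 10,800 × 41.4% = 4471.2
  $75–114k: 2,600 × 73.8% = 1918.8
  $115–134k: 2,800 × 66.5% = 1862
  $135k+: 2,200 × 38.6% = 849.2
Estimated total = 9701.2 → 9,700.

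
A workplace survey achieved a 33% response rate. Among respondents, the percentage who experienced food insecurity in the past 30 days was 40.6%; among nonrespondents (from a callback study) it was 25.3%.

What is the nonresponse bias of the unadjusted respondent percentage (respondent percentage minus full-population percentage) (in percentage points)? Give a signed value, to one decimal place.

Nonresponse fraction = 1 − 0.33 = 0.67.
Bias = (nonresponse fraction) × (respondent percentage − nonrespondent percentage)
     = 0.67 × (40.6 − 25.3) = 0.67 × 15.3 = 10.251.

+10.3 percentage points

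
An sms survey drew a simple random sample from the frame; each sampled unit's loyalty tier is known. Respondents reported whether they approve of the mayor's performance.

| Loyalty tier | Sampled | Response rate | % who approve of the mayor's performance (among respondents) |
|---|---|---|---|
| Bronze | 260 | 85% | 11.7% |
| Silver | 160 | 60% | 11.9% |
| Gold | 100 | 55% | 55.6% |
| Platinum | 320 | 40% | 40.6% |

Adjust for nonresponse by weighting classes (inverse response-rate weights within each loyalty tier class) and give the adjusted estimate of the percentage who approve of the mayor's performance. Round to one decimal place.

Each respondent's weight = sampled/responded in their class; summing within a class gives n_sampled, so:
  Bronze: 260 × 11.7 = 3042
  Silver: 160 × 11.9 = 1904
  Gold: 100 × 55.6 = 5560
  Platinum: 320 × 40.6 = 12,992
Adjusted estimate = 23,498 / 840 = 27.9738 → 28.0%.

28.0%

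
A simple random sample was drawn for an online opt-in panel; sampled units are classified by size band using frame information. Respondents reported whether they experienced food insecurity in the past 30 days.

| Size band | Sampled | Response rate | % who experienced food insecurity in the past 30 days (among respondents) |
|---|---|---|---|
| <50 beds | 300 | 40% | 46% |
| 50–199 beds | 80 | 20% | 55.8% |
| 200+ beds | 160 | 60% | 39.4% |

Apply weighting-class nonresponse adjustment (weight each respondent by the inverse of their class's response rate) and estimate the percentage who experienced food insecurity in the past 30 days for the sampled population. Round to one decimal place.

Weighting each respondent by the inverse class response rate inflates each class back to its sampled size, so the class weight is n_sampled:
  <50 beds: 300 × 46 = 13,800
  50–199 beds: 80 × 55.8 = 4464
  200+ beds: 160 × 39.4 = 6304
Adjusted estimate = 24,568 / 540 = 45.4963 → 45.5%.

45.5%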